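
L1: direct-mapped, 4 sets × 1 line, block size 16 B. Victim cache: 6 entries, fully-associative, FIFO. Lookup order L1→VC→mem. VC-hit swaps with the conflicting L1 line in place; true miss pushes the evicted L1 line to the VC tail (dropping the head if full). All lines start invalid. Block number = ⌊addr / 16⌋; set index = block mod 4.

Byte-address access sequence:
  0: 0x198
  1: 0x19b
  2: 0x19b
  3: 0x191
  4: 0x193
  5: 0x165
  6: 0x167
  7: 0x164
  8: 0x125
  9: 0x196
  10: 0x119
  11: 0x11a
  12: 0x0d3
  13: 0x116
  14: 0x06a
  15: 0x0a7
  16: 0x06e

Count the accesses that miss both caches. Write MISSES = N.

0: 0x198 (blk 25, set 1) → MISS  vc=[]
1: 0x19b (blk 25, set 1) → L1-HIT  vc=[]
2: 0x19b (blk 25, set 1) → L1-HIT  vc=[]
3: 0x191 (blk 25, set 1) → L1-HIT  vc=[]
4: 0x193 (blk 25, set 1) → L1-HIT  vc=[]
5: 0x165 (blk 22, set 2) → MISS  vc=[]
6: 0x167 (blk 22, set 2) → L1-HIT  vc=[]
7: 0x164 (blk 22, set 2) → L1-HIT  vc=[]
8: 0x125 (blk 18, set 2) → MISS  vc=[22]
9: 0x196 (blk 25, set 1) → L1-HIT  vc=[22]
10: 0x119 (blk 17, set 1) → MISS  vc=[22, 25]
11: 0x11a (blk 17, set 1) → L1-HIT  vc=[22, 25]
12: 0xd3 (blk 13, set 1) → MISS  vc=[22, 25, 17]
13: 0x116 (blk 17, set 1) → VC-HIT  vc=[22, 25, 13]
14: 0x6a (blk 6, set 2) → MISS  vc=[22, 25, 13, 18]
15: 0xa7 (blk 10, set 2) → MISS  vc=[22, 25, 13, 18, 6]
16: 0x6e (blk 6, set 2) → VC-HIT  vc=[22, 25, 13, 18, 10]

MISSES = 7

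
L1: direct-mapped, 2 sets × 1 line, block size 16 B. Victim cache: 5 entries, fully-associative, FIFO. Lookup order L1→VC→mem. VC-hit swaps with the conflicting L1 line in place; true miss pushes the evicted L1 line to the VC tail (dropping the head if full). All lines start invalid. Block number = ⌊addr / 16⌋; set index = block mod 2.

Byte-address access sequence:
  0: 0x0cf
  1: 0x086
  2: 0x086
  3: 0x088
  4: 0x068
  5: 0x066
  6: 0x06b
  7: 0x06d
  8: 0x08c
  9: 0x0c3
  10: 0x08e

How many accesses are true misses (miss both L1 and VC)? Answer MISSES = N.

MISSES = 3

0: 0xcf (blk 12, set 0) → MISS  vc=[]
1: 0x86 (blk 8, set 0) → MISS  vc=[12]
2: 0x86 (blk 8, set 0) → L1-HIT  vc=[12]
3: 0x88 (blk 8, set 0) → L1-HIT  vc=[12]
4: 0x68 (blk 6, set 0) → MISS  vc=[12, 8]
5: 0x66 (blk 6, set 0) → L1-HIT  vc=[12, 8]
6: 0x6b (blk 6, set 0) → L1-HIT  vc=[12, 8]
7: 0x6d (blk 6, set 0) → L1-HIT  vc=[12, 8]
8: 0x8c (blk 8, set 0) → VC-HIT  vc=[12, 6]
9: 0xc3 (blk 12, set 0) → VC-HIT  vc=[8, 6]
10: 0x8e (blk 8, set 0) → VC-HIT  vc=[12, 6]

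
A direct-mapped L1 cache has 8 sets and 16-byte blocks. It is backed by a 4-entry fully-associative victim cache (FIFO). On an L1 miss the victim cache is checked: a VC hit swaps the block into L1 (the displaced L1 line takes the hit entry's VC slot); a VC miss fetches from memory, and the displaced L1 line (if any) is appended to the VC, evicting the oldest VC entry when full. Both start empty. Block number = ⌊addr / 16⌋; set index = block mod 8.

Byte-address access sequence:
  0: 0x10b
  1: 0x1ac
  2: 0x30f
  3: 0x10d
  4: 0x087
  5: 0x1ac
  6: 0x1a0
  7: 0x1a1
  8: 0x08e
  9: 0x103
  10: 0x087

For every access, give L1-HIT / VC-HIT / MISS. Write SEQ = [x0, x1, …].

SEQ = [MISS, MISS, MISS, VC-HIT, MISS, L1-HIT, L1-HIT, L1-HIT, L1-HIT, VC-HIT, VC-HIT]

  [0] addr=0x10b blk=16 s=0: MISS | VC []
  [1] addr=0x1ac blk=26 s=2: MISS | VC []
  [2] addr=0x30f blk=48 s=0: MISS | VC [16]
  [3] addr=0x10d blk=16 s=0: VC-HIT | VC [48]
  [4] addr=0x87 blk=8 s=0: MISS | VC [48, 16]
  [5] addr=0x1ac blk=26 s=2: L1-HIT | VC [48, 16]
  [6] addr=0x1a0 blk=26 s=2: L1-HIT | VC [48, 16]
  [7] addr=0x1a1 blk=26 s=2: L1-HIT | VC [48, 16]
  [8] addr=0x8e blk=8 s=0: L1-HIT | VC [48, 16]
  [9] addr=0x103 blk=16 s=0: VC-HIT | VC [48, 8]
  [10] addr=0x87 blk=8 s=0: VC-HIT | VC [48, 16]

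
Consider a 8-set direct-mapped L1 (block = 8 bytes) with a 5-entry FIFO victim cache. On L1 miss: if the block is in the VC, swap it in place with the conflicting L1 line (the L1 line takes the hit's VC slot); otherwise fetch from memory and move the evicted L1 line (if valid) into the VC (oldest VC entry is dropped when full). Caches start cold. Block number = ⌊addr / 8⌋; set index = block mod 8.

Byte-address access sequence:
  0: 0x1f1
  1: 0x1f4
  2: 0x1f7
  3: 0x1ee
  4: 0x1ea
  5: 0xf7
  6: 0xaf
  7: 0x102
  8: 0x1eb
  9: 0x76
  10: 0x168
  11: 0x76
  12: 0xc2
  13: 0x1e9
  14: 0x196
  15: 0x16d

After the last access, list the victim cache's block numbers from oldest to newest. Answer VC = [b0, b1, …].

VC = [62, 21, 30, 61, 32]

  [0] addr=0x1f1 blk=62 s=6: MISS | VC []
  [1] addr=0x1f4 blk=62 s=6: L1-HIT | VC []
  [2] addr=0x1f7 blk=62 s=6: L1-HIT | VC []
  [3] addr=0x1ee blk=61 s=5: MISS | VC []
  [4] addr=0x1ea blk=61 s=5: L1-HIT | VC []
  [5] addr=0xf7 blk=30 s=6: MISS | VC [62]
  [6] addr=0xaf blk=21 s=5: MISS | VC [62, 61]
  [7] addr=0x102 blk=32 s=0: MISS | VC [62, 61]
  [8] addr=0x1eb blk=61 s=5: VC-HIT | VC [62, 21]
  [9] addr=0x76 blk=14 s=6: MISS | VC [62, 21, 30]
  [10] addr=0x168 blk=45 s=5: MISS | VC [62, 21, 30, 61]
  [11] addr=0x76 blk=14 s=6: L1-HIT | VC [62, 21, 30, 61]
  [12] addr=0xc2 blk=24 s=0: MISS | VC [62, 21, 30, 61, 32]
  [13] addr=0x1e9 blk=61 s=5: VC-HIT | VC [62, 21, 30, 45, 32]
  [14] addr=0x196 blk=50 s=2: MISS | VC [62, 21, 30, 45, 32]
  [15] addr=0x16d blk=45 s=5: VC-HIT | VC [62, 21, 30, 61, 32]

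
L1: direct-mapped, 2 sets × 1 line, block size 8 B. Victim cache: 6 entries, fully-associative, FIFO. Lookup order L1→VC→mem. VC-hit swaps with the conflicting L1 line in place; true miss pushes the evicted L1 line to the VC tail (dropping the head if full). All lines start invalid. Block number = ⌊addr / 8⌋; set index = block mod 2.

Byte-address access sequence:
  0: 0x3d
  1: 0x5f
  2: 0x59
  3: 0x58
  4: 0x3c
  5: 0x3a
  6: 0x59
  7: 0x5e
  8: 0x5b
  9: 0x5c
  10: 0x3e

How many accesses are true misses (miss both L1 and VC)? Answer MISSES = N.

#0 0x3d→b7/s1 MISS; vc=[]
#1 0x5f→b11/s1 MISS; vc=[7]
#2 0x59→b11/s1 L1-HIT; vc=[7]
#3 0x58→b11/s1 L1-HIT; vc=[7]
#4 0x3c→b7/s1 VC-HIT; vc=[11]
#5 0x3a→b7/s1 L1-HIT; vc=[11]
#6 0x59→b11/s1 VC-HIT; vc=[7]
#7 0x5e→b11/s1 L1-HIT; vc=[7]
#8 0x5b→b11/s1 L1-HIT; vc=[7]
#9 0x5c→b11/s1 L1-HIT; vc=[7]
#10 0x3e→b7/s1 VC-HIT; vc=[11]

MISSES = 2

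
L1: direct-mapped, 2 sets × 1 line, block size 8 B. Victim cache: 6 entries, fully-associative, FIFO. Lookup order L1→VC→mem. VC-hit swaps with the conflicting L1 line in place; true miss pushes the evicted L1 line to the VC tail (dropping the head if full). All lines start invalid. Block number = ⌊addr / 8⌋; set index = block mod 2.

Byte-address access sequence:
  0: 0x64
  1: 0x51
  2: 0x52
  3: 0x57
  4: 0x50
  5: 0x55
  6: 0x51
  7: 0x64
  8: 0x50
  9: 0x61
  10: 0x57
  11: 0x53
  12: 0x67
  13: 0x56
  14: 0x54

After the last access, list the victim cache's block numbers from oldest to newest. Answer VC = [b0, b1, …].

#0 0x64→b12/s0 MISS; vc=[]
#1 0x51→b10/s0 MISS; vc=[12]
#2 0x52→b10/s0 L1-HIT; vc=[12]
#3 0x57→b10/s0 L1-HIT; vc=[12]
#4 0x50→b10/s0 L1-HIT; vc=[12]
#5 0x55→b10/s0 L1-HIT; vc=[12]
#6 0x51→b10/s0 L1-HIT; vc=[12]
#7 0x64→b12/s0 VC-HIT; vc=[10]
#8 0x50→b10/s0 VC-HIT; vc=[12]
#9 0x61→b12/s0 VC-HIT; vc=[10]
#10 0x57→b10/s0 VC-HIT; vc=[12]
#11 0x53→b10/s0 L1-HIT; vc=[12]
#12 0x67→b12/s0 VC-HIT; vc=[10]
#13 0x56→b10/s0 VC-HIT; vc=[12]
#14 0x54→b10/s0 L1-HIT; vc=[12]

VC = [12]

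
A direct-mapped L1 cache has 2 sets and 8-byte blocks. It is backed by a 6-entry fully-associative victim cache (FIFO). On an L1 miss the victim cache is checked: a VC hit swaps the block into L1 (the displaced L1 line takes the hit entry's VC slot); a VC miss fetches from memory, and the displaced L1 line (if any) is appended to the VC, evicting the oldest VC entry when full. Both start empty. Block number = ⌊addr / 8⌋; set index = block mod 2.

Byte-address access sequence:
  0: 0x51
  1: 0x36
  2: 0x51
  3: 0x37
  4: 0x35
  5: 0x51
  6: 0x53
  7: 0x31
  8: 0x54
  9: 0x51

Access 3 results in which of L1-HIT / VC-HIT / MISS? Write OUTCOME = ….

OUTCOME = VC-HIT

  [0] addr=0x51 blk=10 s=0: MISS | VC []
  [1] addr=0x36 blk=6 s=0: MISS | VC [10]
  [2] addr=0x51 blk=10 s=0: VC-HIT | VC [6]
  [3] addr=0x37 blk=6 s=0: VC-HIT | VC [10]
  [4] addr=0x35 blk=6 s=0: L1-HIT | VC [10]
  [5] addr=0x51 blk=10 s=0: VC-HIT | VC [6]
  [6] addr=0x53 blk=10 s=0: L1-HIT | VC [6]
  [7] addr=0x31 blk=6 s=0: VC-HIT | VC [10]
  [8] addr=0x54 blk=10 s=0: VC-HIT | VC [6]
  [9] addr=0x51 blk=10 s=0: L1-HIT | VC [6]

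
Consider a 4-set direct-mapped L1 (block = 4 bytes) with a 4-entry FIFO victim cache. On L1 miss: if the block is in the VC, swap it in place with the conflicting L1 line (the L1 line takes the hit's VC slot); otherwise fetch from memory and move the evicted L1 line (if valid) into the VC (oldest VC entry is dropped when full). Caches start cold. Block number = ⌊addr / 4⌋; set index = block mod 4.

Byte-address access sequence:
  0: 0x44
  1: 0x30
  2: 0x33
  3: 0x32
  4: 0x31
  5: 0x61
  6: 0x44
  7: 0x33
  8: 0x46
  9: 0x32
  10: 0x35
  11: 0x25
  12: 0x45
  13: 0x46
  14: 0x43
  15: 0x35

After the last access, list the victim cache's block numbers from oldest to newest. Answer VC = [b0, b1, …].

  [0] addr=0x44 blk=17 s=1: MISS | VC []
  [1] addr=0x30 blk=12 s=0: MISS | VC []
  [2] addr=0x33 blk=12 s=0: L1-HIT | VC []
  [3] addr=0x32 blk=12 s=0: L1-HIT | VC []
  [4] addr=0x31 blk=12 s=0: L1-HIT | VC []
  [5] addr=0x61 blk=24 s=0: MISS | VC [12]
  [6] addr=0x44 blk=17 s=1: L1-HIT | VC [12]
  [7] addr=0x33 blk=12 s=0: VC-HIT | VC [24]
  [8] addr=0x46 blk=17 s=1: L1-HIT | VC [24]
  [9] addr=0x32 blk=12 s=0: L1-HIT | VC [24]
  [10] addr=0x35 blk=13 s=1: MISS | VC [24, 17]
  [11] addr=0x25 blk=9 s=1: MISS | VC [24, 17, 13]
  [12] addr=0x45 blk=17 s=1: VC-HIT | VC [24, 9, 13]
  [13] addr=0x46 blk=17 s=1: L1-HIT | VC [24, 9, 13]
  [14] addr=0x43 blk=16 s=0: MISS | VC [24, 9, 13, 12]
  [15] addr=0x35 blk=13 s=1: VC-HIT | VC [24, 9, 17, 12]

VC = [24, 9, 17, 12]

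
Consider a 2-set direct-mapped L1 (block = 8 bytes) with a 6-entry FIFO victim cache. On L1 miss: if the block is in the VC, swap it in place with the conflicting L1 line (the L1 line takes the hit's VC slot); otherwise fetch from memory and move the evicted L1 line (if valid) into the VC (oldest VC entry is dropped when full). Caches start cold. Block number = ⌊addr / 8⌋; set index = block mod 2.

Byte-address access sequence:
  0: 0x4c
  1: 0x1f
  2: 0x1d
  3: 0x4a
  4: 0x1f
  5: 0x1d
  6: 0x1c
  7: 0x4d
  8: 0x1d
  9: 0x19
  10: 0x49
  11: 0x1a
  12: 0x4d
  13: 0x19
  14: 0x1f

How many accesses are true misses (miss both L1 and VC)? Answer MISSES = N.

MISSES = 2

  [0] addr=0x4c blk=9 s=1: MISS | VC []
  [1] addr=0x1f blk=3 s=1: MISS | VC [9]
  [2] addr=0x1d blk=3 s=1: L1-HIT | VC [9]
  [3] addr=0x4a blk=9 s=1: VC-HIT | VC [3]
  [4] addr=0x1f blk=3 s=1: VC-HIT | VC [9]
  [5] addr=0x1d blk=3 s=1: L1-HIT | VC [9]
  [6] addr=0x1c blk=3 s=1: L1-HIT | VC [9]
  [7] addr=0x4d blk=9 s=1: VC-HIT | VC [3]
  [8] addr=0x1d blk=3 s=1: VC-HIT | VC [9]
  [9] addr=0x19 blk=3 s=1: L1-HIT | VC [9]
  [10] addr=0x49 blk=9 s=1: VC-HIT | VC [3]
  [11] addr=0x1a blk=3 s=1: VC-HIT | VC [9]
  [12] addr=0x4d blk=9 s=1: VC-HIT | VC [3]
  [13] addr=0x19 blk=3 s=1: VC-HIT | VC [9]
  [14] addr=0x1f blk=3 s=1: L1-HIT | VC [9]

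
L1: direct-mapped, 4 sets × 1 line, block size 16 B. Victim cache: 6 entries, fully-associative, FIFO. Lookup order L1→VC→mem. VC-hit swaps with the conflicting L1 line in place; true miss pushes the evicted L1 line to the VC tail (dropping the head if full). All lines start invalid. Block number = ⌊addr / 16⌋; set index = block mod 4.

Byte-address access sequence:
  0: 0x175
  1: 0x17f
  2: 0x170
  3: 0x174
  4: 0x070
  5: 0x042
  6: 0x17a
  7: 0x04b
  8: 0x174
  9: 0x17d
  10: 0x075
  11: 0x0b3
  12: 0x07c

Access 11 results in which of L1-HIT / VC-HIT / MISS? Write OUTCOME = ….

OUTCOME = MISS

0: 0x175 (blk 23, set 3) → MISS  vc=[]
1: 0x17f (blk 23, set 3) → L1-HIT  vc=[]
2: 0x170 (blk 23, set 3) → L1-HIT  vc=[]
3: 0x174 (blk 23, set 3) → L1-HIT  vc=[]
4: 0x70 (blk 7, set 3) → MISS  vc=[23]
5: 0x42 (blk 4, set 0) → MISS  vc=[23]
6: 0x17a (blk 23, set 3) → VC-HIT  vc=[7]
7: 0x4b (blk 4, set 0) → L1-HIT  vc=[7]
8: 0x174 (blk 23, set 3) → L1-HIT  vc=[7]
9: 0x17d (blk 23, set 3) → L1-HIT  vc=[7]
10: 0x75 (blk 7, set 3) → VC-HIT  vc=[23]
11: 0xb3 (blk 11, set 3) → MISS  vc=[23, 7]
12: 0x7c (blk 7, set 3) → VC-HIT  vc=[23, 11]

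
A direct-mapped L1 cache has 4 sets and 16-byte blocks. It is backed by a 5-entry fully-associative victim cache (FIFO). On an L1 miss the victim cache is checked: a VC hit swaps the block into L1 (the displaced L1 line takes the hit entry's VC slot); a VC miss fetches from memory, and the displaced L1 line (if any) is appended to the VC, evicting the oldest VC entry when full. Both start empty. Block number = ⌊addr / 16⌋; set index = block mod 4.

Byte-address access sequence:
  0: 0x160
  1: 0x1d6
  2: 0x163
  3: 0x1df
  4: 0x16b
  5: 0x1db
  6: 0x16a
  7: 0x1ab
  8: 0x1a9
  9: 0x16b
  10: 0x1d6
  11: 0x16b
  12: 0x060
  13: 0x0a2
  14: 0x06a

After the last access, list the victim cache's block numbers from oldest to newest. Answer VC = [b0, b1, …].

0: 0x160 (blk 22, set 2) → MISS  vc=[]
1: 0x1d6 (blk 29, set 1) → MISS  vc=[]
2: 0x163 (blk 22, set 2) → L1-HIT  vc=[]
3: 0x1df (blk 29, set 1) → L1-HIT  vc=[]
4: 0x16b (blk 22, set 2) → L1-HIT  vc=[]
5: 0x1db (blk 29, set 1) → L1-HIT  vc=[]
6: 0x16a (blk 22, set 2) → L1-HIT  vc=[]
7: 0x1ab (blk 26, set 2) → MISS  vc=[22]
8: 0x1a9 (blk 26, set 2) → L1-HIT  vc=[22]
9: 0x16b (blk 22, set 2) → VC-HIT  vc=[26]
10: 0x1d6 (blk 29, set 1) → L1-HIT  vc=[26]
11: 0x16b (blk 22, set 2) → L1-HIT  vc=[26]
12: 0x60 (blk 6, set 2) → MISS  vc=[26, 22]
13: 0xa2 (blk 10, set 2) → MISS  vc=[26, 22, 6]
14: 0x6a (blk 6, set 2) → VC-HIT  vc=[26, 22, 10]

VC = [26, 22, 10]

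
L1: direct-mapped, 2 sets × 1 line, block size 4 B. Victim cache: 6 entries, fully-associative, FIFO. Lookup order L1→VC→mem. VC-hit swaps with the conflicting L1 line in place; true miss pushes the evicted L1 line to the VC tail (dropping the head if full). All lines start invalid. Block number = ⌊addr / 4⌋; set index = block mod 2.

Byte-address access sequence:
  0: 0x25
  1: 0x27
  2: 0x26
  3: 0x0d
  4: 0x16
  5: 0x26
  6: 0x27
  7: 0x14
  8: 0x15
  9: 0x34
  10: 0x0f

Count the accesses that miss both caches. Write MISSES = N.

0: 0x25 (blk 9, set 1) → MISS  vc=[]
1: 0x27 (blk 9, set 1) → L1-HIT  vc=[]
2: 0x26 (blk 9, set 1) → L1-HIT  vc=[]
3: 0xd (blk 3, set 1) → MISS  vc=[9]
4: 0x16 (blk 5, set 1) → MISS  vc=[9, 3]
5: 0x26 (blk 9, set 1) → VC-HIT  vc=[5, 3]
6: 0x27 (blk 9, set 1) → L1-HIT  vc=[5, 3]
7: 0x14 (blk 5, set 1) → VC-HIT  vc=[9, 3]
8: 0x15 (blk 5, set 1) → L1-HIT  vc=[9, 3]
9: 0x34 (blk 13, set 1) → MISS  vc=[9, 3, 5]
10: 0xf (blk 3, set 1) → VC-HIT  vc=[9, 13, 5]

MISSES = 4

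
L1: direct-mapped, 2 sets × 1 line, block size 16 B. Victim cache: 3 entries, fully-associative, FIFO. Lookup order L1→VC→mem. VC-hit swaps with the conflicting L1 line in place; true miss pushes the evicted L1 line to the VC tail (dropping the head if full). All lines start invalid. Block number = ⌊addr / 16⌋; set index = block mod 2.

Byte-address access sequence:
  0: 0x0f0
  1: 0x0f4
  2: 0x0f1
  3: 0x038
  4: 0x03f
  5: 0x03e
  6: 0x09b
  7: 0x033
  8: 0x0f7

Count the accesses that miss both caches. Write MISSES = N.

  [0] addr=0xf0 blk=15 s=1: MISS | VC []
  [1] addr=0xf4 blk=15 s=1: L1-HIT | VC []
  [2] addr=0xf1 blk=15 s=1: L1-HIT | VC []
  [3] addr=0x38 blk=3 s=1: MISS | VC [15]
  [4] addr=0x3f blk=3 s=1: L1-HIT | VC [15]
  [5] addr=0x3e blk=3 s=1: L1-HIT | VC [15]
  [6] addr=0x9b blk=9 s=1: MISS | VC [15, 3]
  [7] addr=0x33 blk=3 s=1: VC-HIT | VC [15, 9]
  [8] addr=0xf7 blk=15 s=1: VC-HIT | VC [3, 9]

MISSES = 3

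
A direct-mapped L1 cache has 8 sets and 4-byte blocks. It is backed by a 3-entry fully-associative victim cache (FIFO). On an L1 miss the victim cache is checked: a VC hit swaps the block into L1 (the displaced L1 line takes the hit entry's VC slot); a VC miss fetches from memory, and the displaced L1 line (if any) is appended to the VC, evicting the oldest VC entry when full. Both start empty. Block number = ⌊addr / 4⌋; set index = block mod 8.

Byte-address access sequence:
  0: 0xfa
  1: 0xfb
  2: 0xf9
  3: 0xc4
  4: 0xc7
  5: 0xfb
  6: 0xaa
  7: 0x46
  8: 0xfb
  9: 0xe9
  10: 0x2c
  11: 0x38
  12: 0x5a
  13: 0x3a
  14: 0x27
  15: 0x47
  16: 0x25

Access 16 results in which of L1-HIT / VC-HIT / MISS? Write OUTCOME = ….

  [0] addr=0xfa blk=62 s=6: MISS | VC []
  [1] addr=0xfb blk=62 s=6: L1-HIT | VC []
  [2] addr=0xf9 blk=62 s=6: L1-HIT | VC []
  [3] addr=0xc4 blk=49 s=1: MISS | VC []
  [4] addr=0xc7 blk=49 s=1: L1-HIT | VC []
  [5] addr=0xfb blk=62 s=6: L1-HIT | VC []
  [6] addr=0xaa blk=42 s=2: MISS | VC []
  [7] addr=0x46 blk=17 s=1: MISS | VC [49]
  [8] addr=0xfb blk=62 s=6: L1-HIT | VC [49]
  [9] addr=0xe9 blk=58 s=2: MISS | VC [49, 42]
  [10] addr=0x2c blk=11 s=3: MISS | VC [49, 42]
  [11] addr=0x38 blk=14 s=6: MISS | VC [49, 42, 62]
  [12] addr=0x5a blk=22 s=6: MISS | VC [42, 62, 14]
  [13] addr=0x3a blk=14 s=6: VC-HIT | VC [42, 62, 22]
  [14] addr=0x27 blk=9 s=1: MISS | VC [62, 22, 17]
  [15] addr=0x47 blk=17 s=1: VC-HIT | VC [62, 22, 9]
  [16] addr=0x25 blk=9 s=1: VC-HIT | VC [62, 22, 17]

OUTCOME = VC-HIT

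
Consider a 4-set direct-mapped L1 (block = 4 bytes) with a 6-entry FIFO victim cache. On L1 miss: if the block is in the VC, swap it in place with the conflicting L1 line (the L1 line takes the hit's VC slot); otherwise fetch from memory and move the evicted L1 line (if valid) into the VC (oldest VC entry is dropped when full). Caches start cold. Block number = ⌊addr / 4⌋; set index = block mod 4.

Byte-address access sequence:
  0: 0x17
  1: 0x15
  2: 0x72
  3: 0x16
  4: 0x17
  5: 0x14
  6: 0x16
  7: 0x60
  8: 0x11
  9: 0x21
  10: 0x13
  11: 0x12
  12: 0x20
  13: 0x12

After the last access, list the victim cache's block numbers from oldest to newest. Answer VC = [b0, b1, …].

VC = [28, 24, 8]

#0 0x17→b5/s1 MISS; vc=[]
#1 0x15→b5/s1 L1-HIT; vc=[]
#2 0x72→b28/s0 MISS; vc=[]
#3 0x16→b5/s1 L1-HIT; vc=[]
#4 0x17→b5/s1 L1-HIT; vc=[]
#5 0x14→b5/s1 L1-HIT; vc=[]
#6 0x16→b5/s1 L1-HIT; vc=[]
#7 0x60→b24/s0 MISS; vc=[28]
#8 0x11→b4/s0 MISS; vc=[28,24]
#9 0x21→b8/s0 MISS; vc=[28,24,4]
#10 0x13→b4/s0 VC-HIT; vc=[28,24,8]
#11 0x12→b4/s0 L1-HIT; vc=[28,24,8]
#12 0x20→b8/s0 VC-HIT; vc=[28,24,4]
#13 0x12→b4/s0 VC-HIT; vc=[28,24,8]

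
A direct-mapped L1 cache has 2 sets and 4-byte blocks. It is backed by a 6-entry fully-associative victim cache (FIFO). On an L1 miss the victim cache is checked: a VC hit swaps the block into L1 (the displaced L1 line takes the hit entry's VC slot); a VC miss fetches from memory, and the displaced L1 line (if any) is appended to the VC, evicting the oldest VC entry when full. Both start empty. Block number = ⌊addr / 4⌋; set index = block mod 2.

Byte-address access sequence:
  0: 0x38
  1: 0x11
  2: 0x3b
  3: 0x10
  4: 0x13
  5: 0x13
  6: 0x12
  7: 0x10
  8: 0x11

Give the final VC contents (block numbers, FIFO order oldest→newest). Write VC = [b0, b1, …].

VC = [14]

#0 0x38→b14/s0 MISS; vc=[]
#1 0x11→b4/s0 MISS; vc=[14]
#2 0x3b→b14/s0 VC-HIT; vc=[4]
#3 0x10→b4/s0 VC-HIT; vc=[14]
#4 0x13→b4/s0 L1-HIT; vc=[14]
#5 0x13→b4/s0 L1-HIT; vc=[14]
#6 0x12→b4/s0 L1-HIT; vc=[14]
#7 0x10→b4/s0 L1-HIT; vc=[14]
#8 0x11→b4/s0 L1-HIT; vc=[14]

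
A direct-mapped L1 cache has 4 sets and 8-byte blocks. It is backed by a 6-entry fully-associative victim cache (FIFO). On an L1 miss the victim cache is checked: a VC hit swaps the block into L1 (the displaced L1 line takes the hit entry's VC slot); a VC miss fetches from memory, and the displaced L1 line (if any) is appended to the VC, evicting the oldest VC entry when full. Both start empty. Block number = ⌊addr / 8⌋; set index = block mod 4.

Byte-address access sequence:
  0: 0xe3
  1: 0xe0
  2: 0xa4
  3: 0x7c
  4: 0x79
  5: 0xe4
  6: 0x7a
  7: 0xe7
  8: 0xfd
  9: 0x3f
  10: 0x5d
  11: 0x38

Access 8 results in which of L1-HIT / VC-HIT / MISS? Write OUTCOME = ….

#0 0xe3→b28/s0 MISS; vc=[]
#1 0xe0→b28/s0 L1-HIT; vc=[]
#2 0xa4→b20/s0 MISS; vc=[28]
#3 0x7c→b15/s3 MISS; vc=[28]
#4 0x79→b15/s3 L1-HIT; vc=[28]
#5 0xe4→b28/s0 VC-HIT; vc=[20]
#6 0x7a→b15/s3 L1-HIT; vc=[20]
#7 0xe7→b28/s0 L1-HIT; vc=[20]
#8 0xfd→b31/s3 MISS; vc=[20,15]
#9 0x3f→b7/s3 MISS; vc=[20,15,31]
#10 0x5d→b11/s3 MISS; vc=[20,15,31,7]
#11 0x38→b7/s3 VC-HIT; vc=[20,15,31,11]

OUTCOME = MISS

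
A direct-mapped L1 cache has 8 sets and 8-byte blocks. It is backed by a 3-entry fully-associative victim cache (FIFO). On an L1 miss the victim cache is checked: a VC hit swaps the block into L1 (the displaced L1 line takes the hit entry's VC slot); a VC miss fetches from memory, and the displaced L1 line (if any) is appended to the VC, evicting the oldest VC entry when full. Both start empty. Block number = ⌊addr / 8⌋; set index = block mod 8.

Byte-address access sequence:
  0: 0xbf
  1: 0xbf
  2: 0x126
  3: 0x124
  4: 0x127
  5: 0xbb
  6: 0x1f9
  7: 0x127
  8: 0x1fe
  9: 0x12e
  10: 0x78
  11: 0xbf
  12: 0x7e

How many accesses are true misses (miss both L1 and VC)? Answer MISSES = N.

MISSES = 5

  [0] addr=0xbf blk=23 s=7: MISS | VC []
  [1] addr=0xbf blk=23 s=7: L1-HIT | VC []
  [2] addr=0x126 blk=36 s=4: MISS | VC []
  [3] addr=0x124 blk=36 s=4: L1-HIT | VC []
  [4] addr=0x127 blk=36 s=4: L1-HIT | VC []
  [5] addr=0xbb blk=23 s=7: L1-HIT | VC []
  [6] addr=0x1f9 blk=63 s=7: MISS | VC [23]
  [7] addr=0x127 blk=36 s=4: L1-HIT | VC [23]
  [8] addr=0x1fe blk=63 s=7: L1-HIT | VC [23]
  [9] addr=0x12e blk=37 s=5: MISS | VC [23]
  [10] addr=0x78 blk=15 s=7: MISS | VC [23, 63]
  [11] addr=0xbf blk=23 s=7: VC-HIT | VC [15, 63]
  [12] addr=0x7e blk=15 s=7: VC-HIT | VC [23, 63]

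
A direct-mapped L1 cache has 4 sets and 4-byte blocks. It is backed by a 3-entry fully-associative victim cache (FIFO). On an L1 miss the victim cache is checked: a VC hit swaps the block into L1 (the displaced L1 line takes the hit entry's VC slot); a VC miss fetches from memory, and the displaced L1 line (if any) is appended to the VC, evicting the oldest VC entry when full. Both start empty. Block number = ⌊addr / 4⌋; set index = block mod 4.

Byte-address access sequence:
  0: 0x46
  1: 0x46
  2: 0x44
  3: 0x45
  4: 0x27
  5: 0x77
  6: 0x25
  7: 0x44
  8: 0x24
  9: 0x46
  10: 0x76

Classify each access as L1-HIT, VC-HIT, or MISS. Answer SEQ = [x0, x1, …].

#0 0x46→b17/s1 MISS; vc=[]
#1 0x46→b17/s1 L1-HIT; vc=[]
#2 0x44→b17/s1 L1-HIT; vc=[]
#3 0x45→b17/s1 L1-HIT; vc=[]
#4 0x27→b9/s1 MISS; vc=[17]
#5 0x77→b29/s1 MISS; vc=[17,9]
#6 0x25→b9/s1 VC-HIT; vc=[17,29]
#7 0x44→b17/s1 VC-HIT; vc=[9,29]
#8 0x24→b9/s1 VC-HIT; vc=[17,29]
#9 0x46→b17/s1 VC-HIT; vc=[9,29]
#10 0x76→b29/s1 VC-HIT; vc=[9,17]

SEQ = [MISS, L1-HIT, L1-HIT, L1-HIT, MISS, MISS, VC-HIT, VC-HIT, VC-HIT, VC-HIT, VC-HIT]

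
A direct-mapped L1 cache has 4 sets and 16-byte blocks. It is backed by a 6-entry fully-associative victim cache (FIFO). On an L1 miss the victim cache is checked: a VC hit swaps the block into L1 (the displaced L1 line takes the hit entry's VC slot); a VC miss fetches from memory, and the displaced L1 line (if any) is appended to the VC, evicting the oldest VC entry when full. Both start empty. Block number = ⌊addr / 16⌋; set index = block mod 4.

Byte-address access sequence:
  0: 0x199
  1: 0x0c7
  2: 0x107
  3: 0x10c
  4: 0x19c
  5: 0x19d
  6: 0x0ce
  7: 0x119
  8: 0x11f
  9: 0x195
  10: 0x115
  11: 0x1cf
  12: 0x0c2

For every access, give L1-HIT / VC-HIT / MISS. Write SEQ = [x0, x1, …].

0: 0x199 (blk 25, set 1) → MISS  vc=[]
1: 0xc7 (blk 12, set 0) → MISS  vc=[]
2: 0x107 (blk 16, set 0) → MISS  vc=[12]
3: 0x10c (blk 16, set 0) → L1-HIT  vc=[12]
4: 0x19c (blk 25, set 1) → L1-HIT  vc=[12]
5: 0x19d (blk 25, set 1) → L1-HIT  vc=[12]
6: 0xce (blk 12, set 0) → VC-HIT  vc=[16]
7: 0x119 (blk 17, set 1) → MISS  vc=[16, 25]
8: 0x11f (blk 17, set 1) → L1-HIT  vc=[16, 25]
9: 0x195 (blk 25, set 1) → VC-HIT  vc=[16, 17]
10: 0x115 (blk 17, set 1) → VC-HIT  vc=[16, 25]
11: 0x1cf (blk 28, set 0) → MISS  vc=[16, 25, 12]
12: 0xc2 (blk 12, set 0) → VC-HIT  vc=[16, 25, 28]

SEQ = [MISS, MISS, MISS, L1-HIT, L1-HIT, L1-HIT, VC-HIT, MISS, L1-HIT, VC-HIT, VC-HIT, MISS, VC-HIT]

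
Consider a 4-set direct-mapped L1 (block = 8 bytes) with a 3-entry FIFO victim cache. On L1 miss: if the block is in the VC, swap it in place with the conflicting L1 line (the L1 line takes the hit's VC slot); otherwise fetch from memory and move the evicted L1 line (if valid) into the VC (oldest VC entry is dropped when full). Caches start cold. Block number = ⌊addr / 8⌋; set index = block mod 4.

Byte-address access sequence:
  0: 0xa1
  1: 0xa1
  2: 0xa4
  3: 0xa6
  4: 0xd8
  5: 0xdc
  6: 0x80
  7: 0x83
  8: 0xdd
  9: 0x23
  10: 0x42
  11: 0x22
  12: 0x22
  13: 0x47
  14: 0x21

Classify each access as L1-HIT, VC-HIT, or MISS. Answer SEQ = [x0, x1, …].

  [0] addr=0xa1 blk=20 s=0: MISS | VC []
  [1] addr=0xa1 blk=20 s=0: L1-HIT | VC []
  [2] addr=0xa4 blk=20 s=0: L1-HIT | VC []
  [3] addr=0xa6 blk=20 s=0: L1-HIT | VC []
  [4] addr=0xd8 blk=27 s=3: MISS | VC []
  [5] addr=0xdc blk=27 s=3: L1-HIT | VC []
  [6] addr=0x80 blk=16 s=0: MISS | VC [20]
  [7] addr=0x83 blk=16 s=0: L1-HIT | VC [20]
  [8] addr=0xdd blk=27 s=3: L1-HIT | VC [20]
  [9] addr=0x23 blk=4 s=0: MISS | VC [20, 16]
  [10] addr=0x42 blk=8 s=0: MISS | VC [20, 16, 4]
  [11] addr=0x22 blk=4 s=0: VC-HIT | VC [20, 16, 8]
  [12] addr=0x22 blk=4 s=0: L1-HIT | VC [20, 16, 8]
  [13] addr=0x47 blk=8 s=0: VC-HIT | VC [20, 16, 4]
  [14] addr=0x21 blk=4 s=0: VC-HIT | VC [20, 16, 8]

SEQ = [MISS, L1-HIT, L1-HIT, L1-HIT, MISS, L1-HIT, MISS, L1-HIT, L1-HIT, MISS, MISS, VC-HIT, L1-HIT, VC-HIT, VC-HIT]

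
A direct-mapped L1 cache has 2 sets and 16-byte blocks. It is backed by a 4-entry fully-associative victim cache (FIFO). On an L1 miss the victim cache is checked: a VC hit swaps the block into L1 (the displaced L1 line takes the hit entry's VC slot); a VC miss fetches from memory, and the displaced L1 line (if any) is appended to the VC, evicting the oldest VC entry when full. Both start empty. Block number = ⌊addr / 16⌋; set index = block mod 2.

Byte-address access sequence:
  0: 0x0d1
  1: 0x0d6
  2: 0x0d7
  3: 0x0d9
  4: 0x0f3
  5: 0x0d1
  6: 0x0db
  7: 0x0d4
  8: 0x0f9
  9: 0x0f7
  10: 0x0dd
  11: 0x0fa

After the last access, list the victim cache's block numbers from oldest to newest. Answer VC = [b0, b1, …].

VC = [13]

0: 0xd1 (blk 13, set 1) → MISS  vc=[]
1: 0xd6 (blk 13, set 1) → L1-HIT  vc=[]
2: 0xd7 (blk 13, set 1) → L1-HIT  vc=[]
3: 0xd9 (blk 13, set 1) → L1-HIT  vc=[]
4: 0xf3 (blk 15, set 1) → MISS  vc=[13]
5: 0xd1 (blk 13, set 1) → VC-HIT  vc=[15]
6: 0xdb (blk 13, set 1) → L1-HIT  vc=[15]
7: 0xd4 (blk 13, set 1) → L1-HIT  vc=[15]
8: 0xf9 (blk 15, set 1) → VC-HIT  vc=[13]
9: 0xf7 (blk 15, set 1) → L1-HIT  vc=[13]
10: 0xdd (blk 13, set 1) → VC-HIT  vc=[15]
11: 0xfa (blk 15, set 1) → VC-HIT  vc=[13]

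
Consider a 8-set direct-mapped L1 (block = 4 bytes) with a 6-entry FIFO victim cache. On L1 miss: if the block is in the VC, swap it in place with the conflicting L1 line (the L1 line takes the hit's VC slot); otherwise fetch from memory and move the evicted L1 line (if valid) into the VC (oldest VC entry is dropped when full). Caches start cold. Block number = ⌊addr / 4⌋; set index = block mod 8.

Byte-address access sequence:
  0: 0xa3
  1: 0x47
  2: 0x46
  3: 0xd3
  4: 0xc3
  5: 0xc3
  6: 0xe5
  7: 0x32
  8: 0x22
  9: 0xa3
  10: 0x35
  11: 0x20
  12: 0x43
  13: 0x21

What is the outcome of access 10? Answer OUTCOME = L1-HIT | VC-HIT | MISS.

#0 0xa3→b40/s0 MISS; vc=[]
#1 0x47→b17/s1 MISS; vc=[]
#2 0x46→b17/s1 L1-HIT; vc=[]
#3 0xd3→b52/s4 MISS; vc=[]
#4 0xc3→b48/s0 MISS; vc=[40]
#5 0xc3→b48/s0 L1-HIT; vc=[40]
#6 0xe5→b57/s1 MISS; vc=[40,17]
#7 0x32→b12/s4 MISS; vc=[40,17,52]
#8 0x22→b8/s0 MISS; vc=[40,17,52,48]
#9 0xa3→b40/s0 VC-HIT; vc=[8,17,52,48]
#10 0x35→b13/s5 MISS; vc=[8,17,52,48]
#11 0x20→b8/s0 VC-HIT; vc=[40,17,52,48]
#12 0x43→b16/s0 MISS; vc=[40,17,52,48,8]
#13 0x21→b8/s0 VC-HIT; vc=[40,17,52,48,16]

OUTCOME = MISS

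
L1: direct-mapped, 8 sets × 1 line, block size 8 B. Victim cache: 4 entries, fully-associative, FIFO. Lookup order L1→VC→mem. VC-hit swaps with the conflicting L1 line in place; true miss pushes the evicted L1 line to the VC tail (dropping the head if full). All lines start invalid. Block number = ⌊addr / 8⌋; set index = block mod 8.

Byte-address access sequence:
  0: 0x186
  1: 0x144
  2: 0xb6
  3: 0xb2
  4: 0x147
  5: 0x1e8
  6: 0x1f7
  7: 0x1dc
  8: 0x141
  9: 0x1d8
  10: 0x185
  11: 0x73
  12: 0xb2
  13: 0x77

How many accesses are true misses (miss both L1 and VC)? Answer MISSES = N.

MISSES = 7

0: 0x186 (blk 48, set 0) → MISS  vc=[]
1: 0x144 (blk 40, set 0) → MISS  vc=[48]
2: 0xb6 (blk 22, set 6) → MISS  vc=[48]
3: 0xb2 (blk 22, set 6) → L1-HIT  vc=[48]
4: 0x147 (blk 40, set 0) → L1-HIT  vc=[48]
5: 0x1e8 (blk 61, set 5) → MISS  vc=[48]
6: 0x1f7 (blk 62, set 6) → MISS  vc=[48, 22]
7: 0x1dc (blk 59, set 3) → MISS  vc=[48, 22]
8: 0x141 (blk 40, set 0) → L1-HIT  vc=[48, 22]
9: 0x1d8 (blk 59, set 3) → L1-HIT  vc=[48, 22]
10: 0x185 (blk 48, set 0) → VC-HIT  vc=[40, 22]
11: 0x73 (blk 14, set 6) → MISS  vc=[40, 22, 62]
12: 0xb2 (blk 22, set 6) → VC-HIT  vc=[40, 14, 62]
13: 0x77 (blk 14, set 6) → VC-HIT  vc=[40, 22, 62]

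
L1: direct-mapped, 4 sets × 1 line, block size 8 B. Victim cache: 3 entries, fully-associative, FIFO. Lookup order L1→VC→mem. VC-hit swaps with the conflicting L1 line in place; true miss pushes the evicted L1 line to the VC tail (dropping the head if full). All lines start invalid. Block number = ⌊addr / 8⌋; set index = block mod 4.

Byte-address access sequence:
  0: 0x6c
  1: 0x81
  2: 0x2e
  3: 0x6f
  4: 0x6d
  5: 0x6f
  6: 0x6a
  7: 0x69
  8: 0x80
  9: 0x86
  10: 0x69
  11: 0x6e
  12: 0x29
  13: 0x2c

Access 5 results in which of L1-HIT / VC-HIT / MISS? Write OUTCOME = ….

  [0] addr=0x6c blk=13 s=1: MISS | VC []
  [1] addr=0x81 blk=16 s=0: MISS | VC []
  [2] addr=0x2e blk=5 s=1: MISS | VC [13]
  [3] addr=0x6f blk=13 s=1: VC-HIT | VC [5]
  [4] addr=0x6d blk=13 s=1: L1-HIT | VC [5]
  [5] addr=0x6f blk=13 s=1: L1-HIT | VC [5]
  [6] addr=0x6a blk=13 s=1: L1-HIT | VC [5]
  [7] addr=0x69 blk=13 s=1: L1-HIT | VC [5]
  [8] addr=0x80 blk=16 s=0: L1-HIT | VC [5]
  [9] addr=0x86 blk=16 s=0: L1-HIT | VC [5]
  [10] addr=0x69 blk=13 s=1: L1-HIT | VC [5]
  [11] addr=0x6e blk=13 s=1: L1-HIT | VC [5]
  [12] addr=0x29 blk=5 s=1: VC-HIT | VC [13]
  [13] addr=0x2c blk=5 s=1: L1-HIT | VC [13]

OUTCOME = L1-HIT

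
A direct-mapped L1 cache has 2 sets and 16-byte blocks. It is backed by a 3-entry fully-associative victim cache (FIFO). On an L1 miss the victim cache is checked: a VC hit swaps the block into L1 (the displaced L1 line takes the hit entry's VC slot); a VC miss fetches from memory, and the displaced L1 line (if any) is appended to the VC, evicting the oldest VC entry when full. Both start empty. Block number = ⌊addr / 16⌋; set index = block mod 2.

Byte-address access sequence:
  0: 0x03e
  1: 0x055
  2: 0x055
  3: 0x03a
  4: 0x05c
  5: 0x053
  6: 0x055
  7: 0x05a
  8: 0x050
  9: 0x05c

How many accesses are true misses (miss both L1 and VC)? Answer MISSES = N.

  [0] addr=0x3e blk=3 s=1: MISS | VC []
  [1] addr=0x55 blk=5 s=1: MISS | VC [3]
  [2] addr=0x55 blk=5 s=1: L1-HIT | VC [3]
  [3] addr=0x3a blk=3 s=1: VC-HIT | VC [5]
  [4] addr=0x5c blk=5 s=1: VC-HIT | VC [3]
  [5] addr=0x53 blk=5 s=1: L1-HIT | VC [3]
  [6] addr=0x55 blk=5 s=1: L1-HIT | VC [3]
  [7] addr=0x5a blk=5 s=1: L1-HIT | VC [3]
  [8] addr=0x50 blk=5 s=1: L1-HIT | VC [3]
  [9] addr=0x5c blk=5 s=1: L1-HIT | VC [3]

MISSES = 2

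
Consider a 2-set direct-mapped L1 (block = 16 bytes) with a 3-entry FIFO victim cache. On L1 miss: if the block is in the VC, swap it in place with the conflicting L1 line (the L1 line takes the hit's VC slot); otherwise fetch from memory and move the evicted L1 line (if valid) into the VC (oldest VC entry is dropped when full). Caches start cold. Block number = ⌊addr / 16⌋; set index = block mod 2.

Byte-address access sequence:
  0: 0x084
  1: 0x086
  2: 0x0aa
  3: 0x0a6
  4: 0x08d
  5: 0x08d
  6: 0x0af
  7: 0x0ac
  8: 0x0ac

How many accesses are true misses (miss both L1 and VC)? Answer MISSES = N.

0: 0x84 (blk 8, set 0) → MISS  vc=[]
1: 0x86 (blk 8, set 0) → L1-HIT  vc=[]
2: 0xaa (blk 10, set 0) → MISS  vc=[8]
3: 0xa6 (blk 10, set 0) → L1-HIT  vc=[8]
4: 0x8d (blk 8, set 0) → VC-HIT  vc=[10]
5: 0x8d (blk 8, set 0) → L1-HIT  vc=[10]
6: 0xaf (blk 10, set 0) → VC-HIT  vc=[8]
7: 0xac (blk 10, set 0) → L1-HIT  vc=[8]
8: 0xac (blk 10, set 0) → L1-HIT  vc=[8]

MISSES = 2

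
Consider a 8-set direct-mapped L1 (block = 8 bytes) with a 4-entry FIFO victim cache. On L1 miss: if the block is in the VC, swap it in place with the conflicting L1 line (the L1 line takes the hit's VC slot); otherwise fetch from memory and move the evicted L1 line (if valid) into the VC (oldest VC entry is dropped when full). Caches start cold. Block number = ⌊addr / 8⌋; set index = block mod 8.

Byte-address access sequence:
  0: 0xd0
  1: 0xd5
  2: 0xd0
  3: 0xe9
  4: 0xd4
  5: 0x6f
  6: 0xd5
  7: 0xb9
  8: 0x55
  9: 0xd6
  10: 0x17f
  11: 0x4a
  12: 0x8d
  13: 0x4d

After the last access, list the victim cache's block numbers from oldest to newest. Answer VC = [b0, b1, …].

VC = [29, 10, 23, 17]

#0 0xd0→b26/s2 MISS; vc=[]
#1 0xd5→b26/s2 L1-HIT; vc=[]
#2 0xd0→b26/s2 L1-HIT; vc=[]
#3 0xe9→b29/s5 MISS; vc=[]
#4 0xd4→b26/s2 L1-HIT; vc=[]
#5 0x6f→b13/s5 MISS; vc=[29]
#6 0xd5→b26/s2 L1-HIT; vc=[29]
#7 0xb9→b23/s7 MISS; vc=[29]
#8 0x55→b10/s2 MISS; vc=[29,26]
#9 0xd6→b26/s2 VC-HIT; vc=[29,10]
#10 0x17f→b47/s7 MISS; vc=[29,10,23]
#11 0x4a→b9/s1 MISS; vc=[29,10,23]
#12 0x8d→b17/s1 MISS; vc=[29,10,23,9]
#13 0x4d→b9/s1 VC-HIT; vc=[29,10,23,17]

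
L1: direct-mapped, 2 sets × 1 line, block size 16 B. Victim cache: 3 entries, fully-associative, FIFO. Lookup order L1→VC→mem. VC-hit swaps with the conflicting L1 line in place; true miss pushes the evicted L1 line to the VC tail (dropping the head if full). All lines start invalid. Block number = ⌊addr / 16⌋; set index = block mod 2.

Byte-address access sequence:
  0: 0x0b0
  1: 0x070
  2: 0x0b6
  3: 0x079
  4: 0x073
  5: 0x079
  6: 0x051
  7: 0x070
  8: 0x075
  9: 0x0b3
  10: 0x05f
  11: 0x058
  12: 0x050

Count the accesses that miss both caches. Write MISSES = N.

  [0] addr=0xb0 blk=11 s=1: MISS | VC []
  [1] addr=0x70 blk=7 s=1: MISS | VC [11]
  [2] addr=0xb6 blk=11 s=1: VC-HIT | VC [7]
  [3] addr=0x79 blk=7 s=1: VC-HIT | VC [11]
  [4] addr=0x73 blk=7 s=1: L1-HIT | VC [11]
  [5] addr=0x79 blk=7 s=1: L1-HIT | VC [11]
  [6] addr=0x51 blk=5 s=1: MISS | VC [11, 7]
  [7] addr=0x70 blk=7 s=1: VC-HIT | VC [11, 5]
  [8] addr=0x75 blk=7 s=1: L1-HIT | VC [11, 5]
  [9] addr=0xb3 blk=11 s=1: VC-HIT | VC [7, 5]
  [10] addr=0x5f blk=5 s=1: VC-HIT | VC [7, 11]
  [11] addr=0x58 blk=5 s=1: L1-HIT | VC [7, 11]
  [12] addr=0x50 blk=5 s=1: L1-HIT | VC [7, 11]

MISSES = 3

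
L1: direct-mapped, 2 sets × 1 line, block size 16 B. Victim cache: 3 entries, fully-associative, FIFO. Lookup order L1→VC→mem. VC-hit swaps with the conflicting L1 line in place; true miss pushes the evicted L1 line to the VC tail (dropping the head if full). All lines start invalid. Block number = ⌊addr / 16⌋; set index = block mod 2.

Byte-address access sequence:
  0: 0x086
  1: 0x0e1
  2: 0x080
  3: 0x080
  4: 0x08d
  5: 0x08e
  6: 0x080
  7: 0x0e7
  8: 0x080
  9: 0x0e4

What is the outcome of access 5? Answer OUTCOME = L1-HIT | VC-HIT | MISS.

OUTCOME = L1-HIT

#0 0x86→b8/s0 MISS; vc=[]
#1 0xe1→b14/s0 MISS; vc=[8]
#2 0x80→b8/s0 VC-HIT; vc=[14]
#3 0x80→b8/s0 L1-HIT; vc=[14]
#4 0x8d→b8/s0 L1-HIT; vc=[14]
#5 0x8e→b8/s0 L1-HIT; vc=[14]
#6 0x80→b8/s0 L1-HIT; vc=[14]
#7 0xe7→b14/s0 VC-HIT; vc=[8]
#8 0x80→b8/s0 VC-HIT; vc=[14]
#9 0xe4→b14/s0 VC-HIT; vc=[8]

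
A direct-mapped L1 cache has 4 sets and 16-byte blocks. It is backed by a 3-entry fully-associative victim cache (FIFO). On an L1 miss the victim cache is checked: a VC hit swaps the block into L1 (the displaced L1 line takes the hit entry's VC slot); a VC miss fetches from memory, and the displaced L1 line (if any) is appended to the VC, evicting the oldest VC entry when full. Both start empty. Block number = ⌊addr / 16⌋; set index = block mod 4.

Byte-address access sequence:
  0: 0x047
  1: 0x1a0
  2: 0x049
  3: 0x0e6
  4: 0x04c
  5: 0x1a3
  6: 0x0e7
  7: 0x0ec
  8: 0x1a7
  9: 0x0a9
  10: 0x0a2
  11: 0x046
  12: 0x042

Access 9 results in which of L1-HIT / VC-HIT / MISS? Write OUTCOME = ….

  [0] addr=0x47 blk=4 s=0: MISS | VC []
  [1] addr=0x1a0 blk=26 s=2: MISS | VC []
  [2] addr=0x49 blk=4 s=0: L1-HIT | VC []
  [3] addr=0xe6 blk=14 s=2: MISS | VC [26]
  [4] addr=0x4c blk=4 s=0: L1-HIT | VC [26]
  [5] addr=0x1a3 blk=26 s=2: VC-HIT | VC [14]
  [6] addr=0xe7 blk=14 s=2: VC-HIT | VC [26]
  [7] addr=0xec blk=14 s=2: L1-HIT | VC [26]
  [8] addr=0x1a7 blk=26 s=2: VC-HIT | VC [14]
  [9] addr=0xa9 blk=10 s=2: MISS | VC [14, 26]
  [10] addr=0xa2 blk=10 s=2: L1-HIT | VC [14, 26]
  [11] addr=0x46 blk=4 s=0: L1-HIT | VC [14, 26]
  [12] addr=0x42 blk=4 s=0: L1-HIT | VC [14, 26]

OUTCOME = MISS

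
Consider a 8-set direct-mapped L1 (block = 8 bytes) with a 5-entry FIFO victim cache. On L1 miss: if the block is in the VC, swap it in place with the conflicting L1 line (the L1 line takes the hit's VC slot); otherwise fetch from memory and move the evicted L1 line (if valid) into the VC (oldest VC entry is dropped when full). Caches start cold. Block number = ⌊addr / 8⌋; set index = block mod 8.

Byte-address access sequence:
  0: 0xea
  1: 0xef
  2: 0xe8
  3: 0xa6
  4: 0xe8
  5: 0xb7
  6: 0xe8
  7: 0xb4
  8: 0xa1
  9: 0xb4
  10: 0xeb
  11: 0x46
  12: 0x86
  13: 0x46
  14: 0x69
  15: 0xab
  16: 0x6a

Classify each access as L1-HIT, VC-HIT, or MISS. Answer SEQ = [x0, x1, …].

0: 0xea (blk 29, set 5) → MISS  vc=[]
1: 0xef (blk 29, set 5) → L1-HIT  vc=[]
2: 0xe8 (blk 29, set 5) → L1-HIT  vc=[]
3: 0xa6 (blk 20, set 4) → MISS  vc=[]
4: 0xe8 (blk 29, set 5) → L1-HIT  vc=[]
5: 0xb7 (blk 22, set 6) → MISS  vc=[]
6: 0xe8 (blk 29, set 5) → L1-HIT  vc=[]
7: 0xb4 (blk 22, set 6) → L1-HIT  vc=[]
8: 0xa1 (blk 20, set 4) → L1-HIT  vc=[]
9: 0xb4 (blk 22, set 6) → L1-HIT  vc=[]
10: 0xeb (blk 29, set 5) → L1-HIT  vc=[]
11: 0x46 (blk 8, set 0) → MISS  vc=[]
12: 0x86 (blk 16, set 0) → MISS  vc=[8]
13: 0x46 (blk 8, set 0) → VC-HIT  vc=[16]
14: 0x69 (blk 13, set 5) → MISS  vc=[16, 29]
15: 0xab (blk 21, set 5) → MISS  vc=[16, 29, 13]
16: 0x6a (blk 13, set 5) → VC-HIT  vc=[16, 29, 21]

SEQ = [MISS, L1-HIT, L1-HIT, MISS, L1-HIT, MISS, L1-HIT, L1-HIT, L1-HIT, L1-HIT, L1-HIT, MISS, MISS, VC-HIT, MISS, MISS, VC-HIT]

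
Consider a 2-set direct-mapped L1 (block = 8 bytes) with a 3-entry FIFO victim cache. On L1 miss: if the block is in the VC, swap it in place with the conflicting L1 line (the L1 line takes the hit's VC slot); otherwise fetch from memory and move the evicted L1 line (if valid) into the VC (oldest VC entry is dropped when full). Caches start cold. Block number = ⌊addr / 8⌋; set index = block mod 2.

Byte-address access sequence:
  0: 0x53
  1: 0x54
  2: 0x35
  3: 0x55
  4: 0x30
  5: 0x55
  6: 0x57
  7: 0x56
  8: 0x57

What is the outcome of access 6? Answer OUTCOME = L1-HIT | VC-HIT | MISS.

0: 0x53 (blk 10, set 0) → MISS  vc=[]
1: 0x54 (blk 10, set 0) → L1-HIT  vc=[]
2: 0x35 (blk 6, set 0) → MISS  vc=[10]
3: 0x55 (blk 10, set 0) → VC-HIT  vc=[6]
4: 0x30 (blk 6, set 0) → VC-HIT  vc=[10]
5: 0x55 (blk 10, set 0) → VC-HIT  vc=[6]
6: 0x57 (blk 10, set 0) → L1-HIT  vc=[6]
7: 0x56 (blk 10, set 0) → L1-HIT  vc=[6]
8: 0x57 (blk 10, set 0) → L1-HIT  vc=[6]

OUTCOME = L1-HIT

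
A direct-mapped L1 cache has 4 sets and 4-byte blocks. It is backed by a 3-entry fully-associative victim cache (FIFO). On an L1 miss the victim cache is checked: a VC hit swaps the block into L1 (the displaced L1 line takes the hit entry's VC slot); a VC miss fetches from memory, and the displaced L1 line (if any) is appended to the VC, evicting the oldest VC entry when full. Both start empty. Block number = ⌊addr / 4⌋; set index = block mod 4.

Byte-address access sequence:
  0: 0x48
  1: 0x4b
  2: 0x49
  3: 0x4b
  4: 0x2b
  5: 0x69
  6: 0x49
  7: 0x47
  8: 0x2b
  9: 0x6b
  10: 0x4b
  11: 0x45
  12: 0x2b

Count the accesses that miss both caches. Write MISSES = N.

#0 0x48→b18/s2 MISS; vc=[]
#1 0x4b→b18/s2 L1-HIT; vc=[]
#2 0x49→b18/s2 L1-HIT; vc=[]
#3 0x4b→b18/s2 L1-HIT; vc=[]
#4 0x2b→b10/s2 MISS; vc=[18]
#5 0x69→b26/s2 MISS; vc=[18,10]
#6 0x49→b18/s2 VC-HIT; vc=[26,10]
#7 0x47→b17/s1 MISS; vc=[26,10]
#8 0x2b→b10/s2 VC-HIT; vc=[26,18]
#9 0x6b→b26/s2 VC-HIT; vc=[10,18]
#10 0x4b→b18/s2 VC-HIT; vc=[10,26]
#11 0x45→b17/s1 L1-HIT; vc=[10,26]
#12 0x2b→b10/s2 VC-HIT; vc=[18,26]

MISSES = 4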